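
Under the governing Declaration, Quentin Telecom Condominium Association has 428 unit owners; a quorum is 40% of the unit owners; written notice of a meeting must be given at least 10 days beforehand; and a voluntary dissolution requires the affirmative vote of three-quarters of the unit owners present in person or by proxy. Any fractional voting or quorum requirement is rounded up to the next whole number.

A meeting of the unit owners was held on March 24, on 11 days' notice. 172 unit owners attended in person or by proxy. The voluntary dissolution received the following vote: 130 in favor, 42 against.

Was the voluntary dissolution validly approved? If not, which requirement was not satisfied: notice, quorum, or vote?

Notice: 11 days given; 10 required. Satisfied.
Quorum: 40% of 428 = 171.20, rounded up to 172; 172 present. Satisfied.
Vote: requires three-fourths of those present (172); 3/4 of 172 = 129, so 129 needed; 130 in favor. Satisfied.

Valid — all requirements satisfied.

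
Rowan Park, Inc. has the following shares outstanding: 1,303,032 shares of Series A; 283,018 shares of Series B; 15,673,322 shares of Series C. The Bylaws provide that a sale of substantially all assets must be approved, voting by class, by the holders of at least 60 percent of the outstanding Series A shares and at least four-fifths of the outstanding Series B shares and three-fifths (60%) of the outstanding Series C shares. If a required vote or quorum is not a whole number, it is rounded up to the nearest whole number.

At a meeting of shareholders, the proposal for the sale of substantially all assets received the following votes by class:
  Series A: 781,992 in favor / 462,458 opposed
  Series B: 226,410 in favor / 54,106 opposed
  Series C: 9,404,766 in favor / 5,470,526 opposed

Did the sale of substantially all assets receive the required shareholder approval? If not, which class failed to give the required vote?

Series A: 3/5 of 1303032 = 781819.20, rounded up to 781820; 781,820 required, 781,992 in favor — approved.
Series B: 4/5 of 283018 = 226414.40, rounded up to 226415; 226,415 required, 226,410 in favor — not approved.
Series C: 3/5 of 15673322 = 9403993.20, rounded up to 9403994; 9,403,994 required, 9,404,766 in favor — approved.

Not approved — the Series B shares did not give the required vote.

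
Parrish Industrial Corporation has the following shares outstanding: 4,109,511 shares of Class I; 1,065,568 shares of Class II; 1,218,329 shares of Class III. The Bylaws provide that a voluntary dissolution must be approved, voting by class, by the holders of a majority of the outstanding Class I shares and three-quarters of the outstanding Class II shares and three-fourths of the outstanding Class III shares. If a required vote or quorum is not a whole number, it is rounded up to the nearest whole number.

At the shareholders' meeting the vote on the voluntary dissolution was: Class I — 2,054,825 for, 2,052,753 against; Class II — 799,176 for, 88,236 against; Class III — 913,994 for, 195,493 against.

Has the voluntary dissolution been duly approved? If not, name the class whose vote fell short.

Approved — every class gave the required vote.

Class I: a majority of 4109511 is 2054756; 2,054,756 required, 2,054,825 in favor — approved.
Class II: 3/4 of 1065568 = 799176; 799,176 required, 799,176 in favor — approved.
Class III: 3/4 of 1218329 = 913746.75, rounded up to 913747; 913,747 required, 913,994 in favor — approved.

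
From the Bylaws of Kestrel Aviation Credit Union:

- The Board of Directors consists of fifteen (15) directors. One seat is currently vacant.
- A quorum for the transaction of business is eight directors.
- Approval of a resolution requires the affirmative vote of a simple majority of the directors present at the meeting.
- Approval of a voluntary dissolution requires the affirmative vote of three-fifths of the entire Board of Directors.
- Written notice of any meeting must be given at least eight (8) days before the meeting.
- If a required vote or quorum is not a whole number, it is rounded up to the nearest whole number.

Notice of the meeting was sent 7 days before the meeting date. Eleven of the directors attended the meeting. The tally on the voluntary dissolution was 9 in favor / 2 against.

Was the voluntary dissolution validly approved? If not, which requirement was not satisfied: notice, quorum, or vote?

Invalid — notice requirement not satisfied.

Notice: 7 days given; 8 required (7 < 8). Not satisfied.
Quorum: 11 present; quorum is 8. Satisfied.
Vote: the voluntary dissolution requires three-fifths of the entire Board of Directors (15). 3/5 of 15 = 9, so 9 affirmative votes are needed; 9 voted in favor. Satisfied.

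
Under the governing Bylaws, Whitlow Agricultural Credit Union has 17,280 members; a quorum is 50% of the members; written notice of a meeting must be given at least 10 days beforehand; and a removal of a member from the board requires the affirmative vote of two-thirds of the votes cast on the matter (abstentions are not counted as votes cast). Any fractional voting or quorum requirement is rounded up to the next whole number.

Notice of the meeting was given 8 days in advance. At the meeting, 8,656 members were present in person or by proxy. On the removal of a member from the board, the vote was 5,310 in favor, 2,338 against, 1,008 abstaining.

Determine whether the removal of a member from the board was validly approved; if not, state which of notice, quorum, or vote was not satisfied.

Notice: 8 days given; 10 required. Not satisfied.
Quorum: 50% of 17,280 = 8,640; 8,656 present. Satisfied.
Vote: requires two-thirds of the votes cast (8,656 − 1,008 abstaining = 7,648); 2/3 of 7648 = 5098.67, rounded up to 5099, so 5,099 needed; 5,310 in favor. Satisfied.

Invalid — notice requirement not satisfied.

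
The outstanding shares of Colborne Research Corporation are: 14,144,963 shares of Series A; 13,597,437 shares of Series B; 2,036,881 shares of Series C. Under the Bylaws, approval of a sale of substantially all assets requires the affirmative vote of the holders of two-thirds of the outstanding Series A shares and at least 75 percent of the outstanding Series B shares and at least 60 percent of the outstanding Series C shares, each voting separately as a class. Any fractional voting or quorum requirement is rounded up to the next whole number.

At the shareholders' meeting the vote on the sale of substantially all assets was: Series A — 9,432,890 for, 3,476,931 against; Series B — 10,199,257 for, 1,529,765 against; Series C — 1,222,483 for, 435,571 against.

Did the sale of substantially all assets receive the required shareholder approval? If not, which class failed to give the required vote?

Series A: 2/3 of 14144963 = 9429975.33, rounded up to 9429976; 9,429,976 required, 9,432,890 in favor — approved.
Series B: 3/4 of 13597437 = 10198077.75, rounded up to 10198078; 10,198,078 required, 10,199,257 in favor — approved.
Series C: 3/5 of 2036881 = 1222128.60, rounded up to 1222129; 1,222,129 required, 1,222,483 in favor — approved.

Approved — every class gave the required vote.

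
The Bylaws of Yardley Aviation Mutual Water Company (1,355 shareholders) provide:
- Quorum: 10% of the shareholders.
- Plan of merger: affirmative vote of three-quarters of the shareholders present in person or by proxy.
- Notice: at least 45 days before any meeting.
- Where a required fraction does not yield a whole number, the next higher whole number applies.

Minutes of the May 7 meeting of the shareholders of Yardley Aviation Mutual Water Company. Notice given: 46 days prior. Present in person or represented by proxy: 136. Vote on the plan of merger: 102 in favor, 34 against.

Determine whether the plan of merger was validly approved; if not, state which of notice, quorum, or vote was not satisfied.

Notice: 46 days given; 45 required. Satisfied.
Quorum: 10% of 1,355 = 135.50, rounded up to 136; 136 present. Satisfied.
Vote: requires three-fourths of those present (136); 3/4 of 136 = 102, so 102 needed; 102 in favor. Satisfied.

Valid — all requirements satisfied.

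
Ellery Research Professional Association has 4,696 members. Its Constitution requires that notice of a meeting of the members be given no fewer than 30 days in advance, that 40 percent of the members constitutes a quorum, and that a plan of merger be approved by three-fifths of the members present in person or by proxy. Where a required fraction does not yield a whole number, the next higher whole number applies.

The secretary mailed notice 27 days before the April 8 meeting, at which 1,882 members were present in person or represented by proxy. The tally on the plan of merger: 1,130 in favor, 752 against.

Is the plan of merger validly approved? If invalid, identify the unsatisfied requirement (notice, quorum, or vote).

Invalid — notice requirement not satisfied.

Notice: 27 days given; 30 required. Not satisfied.
Quorum: 40% of 4,696 = 1,878.40, rounded up to 1,879; 1,882 present. Satisfied.
Vote: requires three-fifths of those present (1,882); 3/5 of 1882 = 1129.20, rounded up to 1130, so 1,130 needed; 1,130 in favor. Satisfied.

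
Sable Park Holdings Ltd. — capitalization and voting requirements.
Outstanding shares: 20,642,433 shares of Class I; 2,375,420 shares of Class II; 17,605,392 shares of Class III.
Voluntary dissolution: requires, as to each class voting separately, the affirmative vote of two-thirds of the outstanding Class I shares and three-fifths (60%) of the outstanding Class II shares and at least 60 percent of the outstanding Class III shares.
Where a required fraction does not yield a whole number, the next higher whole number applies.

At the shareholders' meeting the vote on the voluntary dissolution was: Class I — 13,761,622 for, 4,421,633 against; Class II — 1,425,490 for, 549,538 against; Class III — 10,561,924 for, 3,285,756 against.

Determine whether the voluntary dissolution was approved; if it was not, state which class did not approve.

Not approved — the Class III shares did not give the required vote.

Class I: 2/3 of 20642433 = 13761622; 13,761,622 required, 13,761,622 in favor — approved.
Class II: 3/5 of 2375420 = 1425252; 1,425,252 required, 1,425,490 in favor — approved.
Class III: 3/5 of 17605392 = 10563235.20, rounded up to 10563236; 10,563,236 required, 10,561,924 in favor — not approved.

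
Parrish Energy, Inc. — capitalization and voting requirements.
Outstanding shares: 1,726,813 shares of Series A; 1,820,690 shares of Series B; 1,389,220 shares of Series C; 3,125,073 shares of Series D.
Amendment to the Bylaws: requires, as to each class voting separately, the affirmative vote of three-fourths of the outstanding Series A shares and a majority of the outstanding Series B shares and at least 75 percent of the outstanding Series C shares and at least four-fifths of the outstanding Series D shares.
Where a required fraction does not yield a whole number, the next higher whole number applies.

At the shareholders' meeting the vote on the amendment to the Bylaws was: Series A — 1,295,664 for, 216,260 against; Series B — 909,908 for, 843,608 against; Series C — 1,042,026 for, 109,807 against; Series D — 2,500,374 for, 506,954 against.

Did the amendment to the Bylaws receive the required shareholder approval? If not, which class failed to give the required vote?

Not approved — the Series B shares did not give the required vote.

Series A: 3/4 of 1726813 = 1295109.75, rounded up to 1295110; 1,295,110 required, 1,295,664 in favor — approved.
Series B: a majority of 1820690 is 910346; 910,346 required, 909,908 in favor — not approved.
Series C: 3/4 of 1389220 = 1041915; 1,041,915 required, 1,042,026 in favor — approved.
Series D: 4/5 of 3125073 = 2500058.40, rounded up to 2500059; 2,500,059 required, 2,500,374 in favor — approved.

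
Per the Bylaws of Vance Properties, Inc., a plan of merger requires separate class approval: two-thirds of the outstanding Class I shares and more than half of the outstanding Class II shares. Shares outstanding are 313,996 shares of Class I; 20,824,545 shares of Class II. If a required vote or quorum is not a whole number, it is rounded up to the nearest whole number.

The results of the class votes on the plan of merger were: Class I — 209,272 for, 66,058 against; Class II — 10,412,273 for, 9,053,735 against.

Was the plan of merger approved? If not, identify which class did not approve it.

Class I: 2/3 of 313996 = 209330.67, rounded up to 209331; 209,331 required, 209,272 in favor — not approved.
Class II: a majority of 20824545 is 10412273; 10,412,273 required, 10,412,273 in favor — approved.

Not approved — the Class I shares did not give the required vote.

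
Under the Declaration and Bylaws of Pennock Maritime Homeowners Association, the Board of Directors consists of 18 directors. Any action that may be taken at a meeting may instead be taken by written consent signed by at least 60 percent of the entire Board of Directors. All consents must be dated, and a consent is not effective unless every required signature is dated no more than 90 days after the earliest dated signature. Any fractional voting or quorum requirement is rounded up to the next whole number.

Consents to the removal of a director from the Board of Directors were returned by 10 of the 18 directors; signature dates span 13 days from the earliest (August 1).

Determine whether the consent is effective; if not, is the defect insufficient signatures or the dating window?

Signatures required: at least 60 percent of 18 — 3/5 of 18 = 10.80, rounded up to 11, so 11 needed; 10 signed. Insufficient.
Dating window: the latest signature is 13 days after the earliest; the limit is 90 days. Within the window.

Not effective — insufficient signatures.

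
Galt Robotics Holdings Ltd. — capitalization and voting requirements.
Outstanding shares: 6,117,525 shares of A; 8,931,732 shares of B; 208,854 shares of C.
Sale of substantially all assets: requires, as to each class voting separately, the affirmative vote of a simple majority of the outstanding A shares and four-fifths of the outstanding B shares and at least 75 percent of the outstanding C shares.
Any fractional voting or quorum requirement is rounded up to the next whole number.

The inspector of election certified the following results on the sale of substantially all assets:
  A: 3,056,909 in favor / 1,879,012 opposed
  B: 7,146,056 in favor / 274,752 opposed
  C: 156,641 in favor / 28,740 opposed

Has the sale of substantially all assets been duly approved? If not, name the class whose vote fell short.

Not approved — the A shares did not give the required vote.

A: a majority of 6117525 is 3058763; 3,058,763 required, 3,056,909 in favor — not approved.
B: 4/5 of 8931732 = 7145385.60, rounded up to 7145386; 7,145,386 required, 7,146,056 in favor — approved.
C: 3/4 of 208854 = 156640.50, rounded up to 156641; 156,641 required, 156,641 in favor — approved.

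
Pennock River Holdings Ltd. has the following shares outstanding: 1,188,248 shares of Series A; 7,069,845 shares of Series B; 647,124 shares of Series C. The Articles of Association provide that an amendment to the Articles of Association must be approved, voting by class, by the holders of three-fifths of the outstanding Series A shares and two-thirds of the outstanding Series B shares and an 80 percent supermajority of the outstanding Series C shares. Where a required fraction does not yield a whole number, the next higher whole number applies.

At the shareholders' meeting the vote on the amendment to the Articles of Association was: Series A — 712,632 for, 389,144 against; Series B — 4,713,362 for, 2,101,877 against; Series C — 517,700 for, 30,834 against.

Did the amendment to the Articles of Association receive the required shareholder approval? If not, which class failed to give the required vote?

Not approved — the Series A shares did not give the required vote.

Series A: 3/5 of 1188248 = 712948.80, rounded up to 712949; 712,949 required, 712,632 in favor — not approved.
Series B: 2/3 of 7069845 = 4713230; 4,713,230 required, 4,713,362 in favor — approved.
Series C: 4/5 of 647124 = 517699.20, rounded up to 517700; 517,700 required, 517,700 in favor — approved.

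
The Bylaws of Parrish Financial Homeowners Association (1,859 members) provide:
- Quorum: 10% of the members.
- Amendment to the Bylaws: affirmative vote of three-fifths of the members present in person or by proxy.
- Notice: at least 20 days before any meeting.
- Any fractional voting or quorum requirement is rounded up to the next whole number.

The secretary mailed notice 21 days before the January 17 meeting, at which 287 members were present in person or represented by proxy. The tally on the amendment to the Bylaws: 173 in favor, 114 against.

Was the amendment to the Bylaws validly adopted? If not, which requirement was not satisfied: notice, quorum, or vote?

Valid — all requirements satisfied.

Notice: 21 days given; 20 required. Satisfied.
Quorum: 10% of 1,859 = 185.90, rounded up to 186; 287 present. Satisfied.
Vote: requires three-fifths of those present (287); 3/5 of 287 = 172.20, rounded up to 173, so 173 needed; 173 in favor. Satisfied.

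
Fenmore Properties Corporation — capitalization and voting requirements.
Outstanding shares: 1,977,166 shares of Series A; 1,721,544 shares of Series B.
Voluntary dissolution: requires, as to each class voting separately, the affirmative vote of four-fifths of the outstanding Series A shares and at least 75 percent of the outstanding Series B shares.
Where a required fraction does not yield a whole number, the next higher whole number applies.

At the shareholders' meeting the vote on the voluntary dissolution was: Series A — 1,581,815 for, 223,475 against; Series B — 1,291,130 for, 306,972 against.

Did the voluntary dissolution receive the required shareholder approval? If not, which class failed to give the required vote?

Not approved — the Series B shares did not give the required vote.

Series A: 4/5 of 1977166 = 1581732.80, rounded up to 1581733; 1,581,733 required, 1,581,815 in favor — approved.
Series B: 3/4 of 1721544 = 1291158; 1,291,158 required, 1,291,130 in favor — not approved.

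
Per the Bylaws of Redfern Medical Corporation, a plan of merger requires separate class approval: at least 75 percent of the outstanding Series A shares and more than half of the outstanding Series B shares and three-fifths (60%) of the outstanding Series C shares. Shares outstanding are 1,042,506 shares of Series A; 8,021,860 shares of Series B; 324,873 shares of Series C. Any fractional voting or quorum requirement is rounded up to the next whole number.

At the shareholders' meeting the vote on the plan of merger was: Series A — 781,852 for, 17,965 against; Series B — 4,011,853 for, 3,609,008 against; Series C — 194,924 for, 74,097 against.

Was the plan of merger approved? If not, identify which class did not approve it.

Not approved — the Series A shares did not give the required vote.

Series A: 3/4 of 1042506 = 781879.50, rounded up to 781880; 781,880 required, 781,852 in favor — not approved.
Series B: a majority of 8021860 is 4010931; 4,010,931 required, 4,011,853 in favor — approved.
Series C: 3/5 of 324873 = 194923.80, rounded up to 194924; 194,924 required, 194,924 in favor — approved.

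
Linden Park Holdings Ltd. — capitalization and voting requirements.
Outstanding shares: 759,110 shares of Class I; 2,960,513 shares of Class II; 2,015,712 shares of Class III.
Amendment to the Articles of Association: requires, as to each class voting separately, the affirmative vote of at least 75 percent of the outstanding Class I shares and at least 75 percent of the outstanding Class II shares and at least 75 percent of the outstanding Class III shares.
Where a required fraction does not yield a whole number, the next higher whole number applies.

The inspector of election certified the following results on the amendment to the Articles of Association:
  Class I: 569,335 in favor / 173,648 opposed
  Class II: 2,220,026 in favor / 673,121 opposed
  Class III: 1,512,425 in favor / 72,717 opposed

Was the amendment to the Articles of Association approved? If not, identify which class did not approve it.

Class I: 3/4 of 759110 = 569332.50, rounded up to 569333; 569,333 required, 569,335 in favor — approved.
Class II: 3/4 of 2960513 = 2220384.75, rounded up to 2220385; 2,220,385 required, 2,220,026 in favor — not approved.
Class III: 3/4 of 2015712 = 1511784; 1,511,784 required, 1,512,425 in favor — approved.

Not approved — the Class II shares did not give the required vote.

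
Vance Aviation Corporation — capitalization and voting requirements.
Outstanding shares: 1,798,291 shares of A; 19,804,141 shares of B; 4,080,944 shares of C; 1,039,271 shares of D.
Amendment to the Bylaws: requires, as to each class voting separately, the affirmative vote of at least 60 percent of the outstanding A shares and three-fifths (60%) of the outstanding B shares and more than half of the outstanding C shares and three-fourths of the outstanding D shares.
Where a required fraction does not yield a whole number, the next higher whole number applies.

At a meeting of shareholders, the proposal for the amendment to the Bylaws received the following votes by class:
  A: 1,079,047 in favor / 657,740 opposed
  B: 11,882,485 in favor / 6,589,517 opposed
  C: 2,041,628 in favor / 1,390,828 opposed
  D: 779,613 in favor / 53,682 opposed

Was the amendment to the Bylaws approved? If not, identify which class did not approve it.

Approved — every class gave the required vote.

A: 3/5 of 1798291 = 1078974.60, rounded up to 1078975; 1,078,975 required, 1,079,047 in favor — approved.
B: 3/5 of 19804141 = 11882484.60, rounded up to 11882485; 11,882,485 required, 11,882,485 in favor — approved.
C: a majority of 4080944 is 2040473; 2,040,473 required, 2,041,628 in favor — approved.
D: 3/4 of 1039271 = 779453.25, rounded up to 779454; 779,454 required, 779,613 in favor — approved.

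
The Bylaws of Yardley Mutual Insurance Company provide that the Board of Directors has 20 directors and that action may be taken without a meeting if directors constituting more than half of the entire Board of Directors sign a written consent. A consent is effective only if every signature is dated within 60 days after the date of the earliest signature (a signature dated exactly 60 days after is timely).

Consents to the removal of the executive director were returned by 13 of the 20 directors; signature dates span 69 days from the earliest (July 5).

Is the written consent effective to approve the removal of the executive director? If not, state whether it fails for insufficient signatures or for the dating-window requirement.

Signatures required: more than half of 20 — a majority of 20 is 11, so 11 needed; 13 signed. Sufficient.
Dating window: the latest signature is 69 days after the earliest; the limit is 60 days. Outside the window.

Not effective — dating-window requirement not satisfied.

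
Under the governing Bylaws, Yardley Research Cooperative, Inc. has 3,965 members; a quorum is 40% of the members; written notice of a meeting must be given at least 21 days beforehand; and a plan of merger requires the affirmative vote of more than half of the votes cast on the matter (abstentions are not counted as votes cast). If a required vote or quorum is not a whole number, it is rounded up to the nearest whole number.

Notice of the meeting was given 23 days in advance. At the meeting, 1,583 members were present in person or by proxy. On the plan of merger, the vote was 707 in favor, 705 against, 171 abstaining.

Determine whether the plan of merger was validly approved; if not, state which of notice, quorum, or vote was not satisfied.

Invalid — quorum requirement not satisfied.

Notice: 23 days given; 21 required. Satisfied.
Quorum: 40% of 3,965 = 1,586; 1,583 present. Not satisfied.
Vote: requires a majority of the votes cast (1,583 − 171 abstaining = 1,412); a majority of 1412 is 707, so 707 needed; 707 in favor. Satisfied.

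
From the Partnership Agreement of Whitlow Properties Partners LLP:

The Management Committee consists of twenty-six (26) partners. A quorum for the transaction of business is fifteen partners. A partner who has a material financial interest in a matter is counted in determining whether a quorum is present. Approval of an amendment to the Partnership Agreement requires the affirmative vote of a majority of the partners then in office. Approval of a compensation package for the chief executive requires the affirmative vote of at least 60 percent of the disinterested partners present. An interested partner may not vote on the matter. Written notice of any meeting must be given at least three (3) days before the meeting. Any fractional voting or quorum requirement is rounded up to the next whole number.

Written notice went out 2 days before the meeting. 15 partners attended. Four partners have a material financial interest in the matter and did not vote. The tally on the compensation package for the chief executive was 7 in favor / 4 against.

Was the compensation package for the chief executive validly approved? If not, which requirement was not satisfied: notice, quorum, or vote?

Notice: 2 days given; 3 required (2 < 3). Not satisfied.
Quorum: 15 present (interested partners count toward quorum); quorum is 15. Satisfied.
Vote: the compensation package for the chief executive requires three-fifths of the disinterested partners present (15 − 4 = 11). 3/5 of 11 = 6.60, rounded up to 7, so 7 affirmative votes are needed; 7 voted in favor. Satisfied.

Invalid — notice requirement not satisfied.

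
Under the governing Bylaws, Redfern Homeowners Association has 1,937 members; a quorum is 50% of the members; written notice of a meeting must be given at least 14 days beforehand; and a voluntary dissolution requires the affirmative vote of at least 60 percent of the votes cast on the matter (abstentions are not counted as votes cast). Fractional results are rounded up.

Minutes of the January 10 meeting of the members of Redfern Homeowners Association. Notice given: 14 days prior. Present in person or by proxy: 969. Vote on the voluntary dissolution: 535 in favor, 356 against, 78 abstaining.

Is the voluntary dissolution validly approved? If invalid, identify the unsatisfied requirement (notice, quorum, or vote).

Notice: 14 days given; 14 required. Satisfied.
Quorum: 50% of 1,937 = 968.50, rounded up to 969; 969 present. Satisfied.
Vote: requires three-fifths of the votes cast (969 − 78 abstaining = 891); 3/5 of 891 = 534.60, rounded up to 535, so 535 needed; 535 in favor. Satisfied.

Valid — all requirements satisfied.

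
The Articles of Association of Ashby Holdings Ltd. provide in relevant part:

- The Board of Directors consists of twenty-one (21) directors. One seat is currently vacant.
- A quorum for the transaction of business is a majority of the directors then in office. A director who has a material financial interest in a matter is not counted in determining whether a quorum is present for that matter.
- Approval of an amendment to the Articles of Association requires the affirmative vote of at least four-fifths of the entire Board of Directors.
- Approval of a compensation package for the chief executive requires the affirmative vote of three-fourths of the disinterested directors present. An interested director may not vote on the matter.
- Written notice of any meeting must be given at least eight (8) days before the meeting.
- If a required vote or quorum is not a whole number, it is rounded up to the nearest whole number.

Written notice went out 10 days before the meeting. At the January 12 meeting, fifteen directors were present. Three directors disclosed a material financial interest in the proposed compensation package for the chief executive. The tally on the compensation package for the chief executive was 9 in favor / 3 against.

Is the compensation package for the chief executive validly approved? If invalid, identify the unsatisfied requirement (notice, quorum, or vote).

Valid — all requirements satisfied.

Notice: 10 days given; 8 required (10 ≥ 8). Satisfied.
Quorum: 15 present, but the 3 interested directors do not count, leaving 12. Quorum is 11. Satisfied.
Vote: the compensation package for the chief executive requires three-fourths of the disinterested directors present (15 − 3 = 12). 3/4 of 12 = 9, so 9 affirmative votes are needed; 9 voted in favor. Satisfied.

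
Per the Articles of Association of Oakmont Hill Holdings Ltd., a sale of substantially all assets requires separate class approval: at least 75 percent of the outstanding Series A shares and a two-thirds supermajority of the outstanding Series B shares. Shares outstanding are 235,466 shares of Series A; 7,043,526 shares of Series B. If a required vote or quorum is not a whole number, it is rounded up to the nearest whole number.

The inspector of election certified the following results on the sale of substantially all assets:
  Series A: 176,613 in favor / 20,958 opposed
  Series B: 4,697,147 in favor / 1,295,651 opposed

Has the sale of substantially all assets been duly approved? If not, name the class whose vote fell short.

Series A: 3/4 of 235466 = 176599.50, rounded up to 176600; 176,600 required, 176,613 in favor — approved.
Series B: 2/3 of 7043526 = 4695684; 4,695,684 required, 4,697,147 in favor — approved.

Approved — every class gave the required vote.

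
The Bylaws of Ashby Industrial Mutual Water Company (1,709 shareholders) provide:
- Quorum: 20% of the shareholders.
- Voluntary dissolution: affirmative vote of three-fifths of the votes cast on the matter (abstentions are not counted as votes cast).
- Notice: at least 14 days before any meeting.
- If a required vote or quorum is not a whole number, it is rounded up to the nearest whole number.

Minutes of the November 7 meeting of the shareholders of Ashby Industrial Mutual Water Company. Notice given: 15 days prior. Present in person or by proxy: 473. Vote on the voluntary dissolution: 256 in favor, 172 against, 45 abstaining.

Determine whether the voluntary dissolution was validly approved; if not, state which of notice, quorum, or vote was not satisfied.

Invalid — vote requirement not satisfied.

Notice: 15 days given; 14 required. Satisfied.
Quorum: 20% of 1,709 = 341.80, rounded up to 342; 473 present. Satisfied.
Vote: requires three-fifths of the votes cast (473 − 45 abstaining = 428); 3/5 of 428 = 256.80, rounded up to 257, so 257 needed; 256 in favor. Not satisfied.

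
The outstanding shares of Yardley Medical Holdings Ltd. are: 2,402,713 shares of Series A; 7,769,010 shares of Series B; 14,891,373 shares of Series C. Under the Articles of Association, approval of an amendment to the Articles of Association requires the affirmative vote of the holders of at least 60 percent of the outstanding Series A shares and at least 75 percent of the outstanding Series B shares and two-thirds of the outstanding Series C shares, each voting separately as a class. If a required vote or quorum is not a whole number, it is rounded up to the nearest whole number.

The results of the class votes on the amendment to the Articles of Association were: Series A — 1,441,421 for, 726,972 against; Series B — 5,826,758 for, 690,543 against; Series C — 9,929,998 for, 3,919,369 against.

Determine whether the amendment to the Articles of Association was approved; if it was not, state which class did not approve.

Series A: 3/5 of 2402713 = 1441627.80, rounded up to 1441628; 1,441,628 required, 1,441,421 in favor — not approved.
Series B: 3/4 of 7769010 = 5826757.50, rounded up to 5826758; 5,826,758 required, 5,826,758 in favor — approved.
Series C: 2/3 of 14891373 = 9927582; 9,927,582 required, 9,929,998 in favor — approved.

Not approved — the Series A shares did not give the required vote.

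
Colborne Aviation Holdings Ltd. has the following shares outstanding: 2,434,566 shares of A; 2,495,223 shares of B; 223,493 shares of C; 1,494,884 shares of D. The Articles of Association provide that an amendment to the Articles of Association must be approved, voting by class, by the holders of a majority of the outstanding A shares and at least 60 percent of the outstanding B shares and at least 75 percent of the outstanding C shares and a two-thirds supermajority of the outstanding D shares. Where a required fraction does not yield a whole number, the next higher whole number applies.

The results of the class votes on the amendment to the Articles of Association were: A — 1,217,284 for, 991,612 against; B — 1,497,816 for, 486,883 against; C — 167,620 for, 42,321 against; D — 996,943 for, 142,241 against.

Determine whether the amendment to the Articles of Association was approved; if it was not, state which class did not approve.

Approved — every class gave the required vote.

A: a majority of 2434566 is 1217284; 1,217,284 required, 1,217,284 in favor — approved.
B: 3/5 of 2495223 = 1497133.80, rounded up to 1497134; 1,497,134 required, 1,497,816 in favor — approved.
C: 3/4 of 223493 = 167619.75, rounded up to 167620; 167,620 required, 167,620 in favor — approved.
D: 2/3 of 1494884 = 996589.33, rounded up to 996590; 996,590 required, 996,943 in favor — approved.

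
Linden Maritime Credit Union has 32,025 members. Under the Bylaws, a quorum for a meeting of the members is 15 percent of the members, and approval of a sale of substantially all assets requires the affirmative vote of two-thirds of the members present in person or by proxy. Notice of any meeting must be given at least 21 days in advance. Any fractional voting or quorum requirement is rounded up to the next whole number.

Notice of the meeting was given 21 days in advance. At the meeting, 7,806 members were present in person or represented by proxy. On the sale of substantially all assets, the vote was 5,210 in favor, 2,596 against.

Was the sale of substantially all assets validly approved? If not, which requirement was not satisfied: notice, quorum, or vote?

Valid — all requirements satisfied.

Notice: 21 days given; 21 required. Satisfied.
Quorum: 15% of 32,025 = 4,803.75, rounded up to 4,804; 7,806 present. Satisfied.
Vote: requires two-thirds of those present (7,806); 2/3 of 7806 = 5204, so 5,204 needed; 5,210 in favor. Satisfied.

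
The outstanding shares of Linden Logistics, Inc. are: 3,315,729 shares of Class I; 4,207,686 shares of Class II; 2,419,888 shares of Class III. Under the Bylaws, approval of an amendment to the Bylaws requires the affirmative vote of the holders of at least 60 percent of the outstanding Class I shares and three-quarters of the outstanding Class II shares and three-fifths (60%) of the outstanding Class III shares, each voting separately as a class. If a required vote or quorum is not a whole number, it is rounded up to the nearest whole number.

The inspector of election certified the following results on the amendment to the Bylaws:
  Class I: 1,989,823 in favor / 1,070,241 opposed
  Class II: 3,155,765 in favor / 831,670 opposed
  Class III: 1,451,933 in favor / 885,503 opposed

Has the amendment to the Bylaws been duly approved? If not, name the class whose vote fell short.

Approved — every class gave the required vote.

Class I: 3/5 of 3315729 = 1989437.40, rounded up to 1989438; 1,989,438 required, 1,989,823 in favor — approved.
Class II: 3/4 of 4207686 = 3155764.50, rounded up to 3155765; 3,155,765 required, 3,155,765 in favor — approved.
Class III: 3/5 of 2419888 = 1451932.80, rounded up to 1451933; 1,451,933 required, 1,451,933 in favor — approved.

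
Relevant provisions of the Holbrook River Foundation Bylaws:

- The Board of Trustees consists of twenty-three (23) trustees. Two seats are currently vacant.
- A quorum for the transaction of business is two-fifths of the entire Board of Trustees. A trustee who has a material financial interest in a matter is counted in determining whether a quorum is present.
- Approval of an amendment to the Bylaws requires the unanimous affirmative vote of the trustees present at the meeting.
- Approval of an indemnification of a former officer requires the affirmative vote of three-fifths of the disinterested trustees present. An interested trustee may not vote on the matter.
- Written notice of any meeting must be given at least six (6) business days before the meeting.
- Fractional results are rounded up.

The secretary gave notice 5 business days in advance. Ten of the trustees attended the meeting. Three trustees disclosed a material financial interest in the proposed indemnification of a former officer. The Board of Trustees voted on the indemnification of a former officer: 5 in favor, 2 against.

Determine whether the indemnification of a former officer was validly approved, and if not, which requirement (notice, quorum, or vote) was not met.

Notice: 5 business days given; 6 required (5 < 6). Not satisfied.
Quorum: 10 present (interested trustees count toward quorum); quorum is 10. Satisfied.
Vote: the indemnification of a former officer requires three-fifths of the disinterested trustees present (10 − 3 = 7). 3/5 of 7 = 4.20, rounded up to 5, so 5 affirmative votes are needed; 5 voted in favor. Satisfied.

Invalid — notice requirement not satisfied.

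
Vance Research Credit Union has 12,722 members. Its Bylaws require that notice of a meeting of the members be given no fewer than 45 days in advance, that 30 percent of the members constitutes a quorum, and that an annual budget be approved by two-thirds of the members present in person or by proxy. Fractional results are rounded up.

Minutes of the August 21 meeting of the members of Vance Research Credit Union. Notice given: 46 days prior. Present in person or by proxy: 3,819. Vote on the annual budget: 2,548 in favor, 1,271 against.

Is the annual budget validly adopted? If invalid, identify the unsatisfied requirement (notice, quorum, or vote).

Valid — all requirements satisfied.

Notice: 46 days given; 45 required. Satisfied.
Quorum: 30% of 12,722 = 3,816.60, rounded up to 3,817; 3,819 present. Satisfied.
Vote: requires two-thirds of those present (3,819); 2/3 of 3819 = 2546, so 2,546 needed; 2,548 in favor. Satisfied.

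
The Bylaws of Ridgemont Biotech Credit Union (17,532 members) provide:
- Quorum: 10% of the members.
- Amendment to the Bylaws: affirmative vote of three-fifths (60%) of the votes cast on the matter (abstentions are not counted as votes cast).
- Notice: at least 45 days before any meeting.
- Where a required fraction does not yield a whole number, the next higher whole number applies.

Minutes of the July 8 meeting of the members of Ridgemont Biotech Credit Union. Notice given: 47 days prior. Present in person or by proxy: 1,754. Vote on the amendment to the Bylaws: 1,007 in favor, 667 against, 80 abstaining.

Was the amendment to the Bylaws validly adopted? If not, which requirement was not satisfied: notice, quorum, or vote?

Notice: 47 days given; 45 required. Satisfied.
Quorum: 10% of 17,532 = 1,753.20, rounded up to 1,754; 1,754 present. Satisfied.
Vote: requires three-fifths of the votes cast (1,754 − 80 abstaining = 1,674); 3/5 of 1674 = 1004.40, rounded up to 1005, so 1,005 needed; 1,007 in favor. Satisfied.

Valid — all requirements satisfied.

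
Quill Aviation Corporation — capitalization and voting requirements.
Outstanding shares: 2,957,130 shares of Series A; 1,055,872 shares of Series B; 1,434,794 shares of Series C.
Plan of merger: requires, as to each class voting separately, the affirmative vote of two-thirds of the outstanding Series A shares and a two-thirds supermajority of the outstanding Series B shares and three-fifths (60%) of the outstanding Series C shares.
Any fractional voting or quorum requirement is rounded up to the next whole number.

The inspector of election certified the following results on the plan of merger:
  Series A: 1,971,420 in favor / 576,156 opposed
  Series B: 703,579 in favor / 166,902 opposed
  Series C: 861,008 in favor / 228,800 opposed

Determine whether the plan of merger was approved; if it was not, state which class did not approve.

Not approved — the Series B shares did not give the required vote.

Series A: 2/3 of 2957130 = 1971420; 1,971,420 required, 1,971,420 in favor — approved.
Series B: 2/3 of 1055872 = 703914.67, rounded up to 703915; 703,915 required, 703,579 in favor — not approved.
Series C: 3/5 of 1434794 = 860876.40, rounded up to 860877; 860,877 required, 861,008 in favor — approved.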